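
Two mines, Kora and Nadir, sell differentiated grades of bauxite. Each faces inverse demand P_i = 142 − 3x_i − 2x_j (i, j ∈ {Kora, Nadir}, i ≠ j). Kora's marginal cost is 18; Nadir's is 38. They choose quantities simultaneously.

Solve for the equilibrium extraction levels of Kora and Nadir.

16.75, 11.75

Mine Kora's profit: π = x_{Kora}(142 − 3x_{Kora} − 2x_{Nadir}) − 18x_{Kora}.
∂π/∂x_{Kora} = 124 − 6x_{Kora} − 2x_{Nadir} = 0 ⇒ x_{Kora} = 62/3 − (1/3)x_{Nadir}.
Similarly x_{Nadir} = 52/3 − (1/3)x_{Kora}.
Plugging x_{Nadir} into Kora's best response: x_{Kora} = 62/3 − (1/3)(52/3 − (1/3)x_{Kora}) ⇒ (8/9)x_{Kora} = 134/9, so x_{Kora} = 16.75.
Then x_{Nadir} = 52/3 − (1/3)·16.75 = 11.75.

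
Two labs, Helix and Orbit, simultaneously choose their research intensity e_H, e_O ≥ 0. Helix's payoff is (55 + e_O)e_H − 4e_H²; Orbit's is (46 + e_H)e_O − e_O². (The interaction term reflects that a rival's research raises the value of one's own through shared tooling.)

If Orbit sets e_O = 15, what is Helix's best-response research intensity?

Expanding Helix's payoff: 55e_H + e_Oe_H − 4e_H².
∂π/∂e_H = 55 + e_O − 8e_H = 0, so e_H = 6.875 + 0.125e_O.
At e_O = 15: e_H = 6.875 + 0.125·15 = 8.75.

8.75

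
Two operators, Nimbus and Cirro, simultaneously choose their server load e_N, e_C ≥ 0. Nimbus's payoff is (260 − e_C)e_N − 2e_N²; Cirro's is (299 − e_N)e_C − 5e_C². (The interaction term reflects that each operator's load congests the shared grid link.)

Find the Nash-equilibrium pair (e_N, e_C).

Expanding Nimbus's payoff: 260e_N − e_Ce_N − 2e_N².
∂π/∂e_N = 260 − e_C − 4e_N = 0, so e_N = 65 − 0.25e_C.
Likewise for Cirro: e_C = 29.9 − 0.1e_N.
Plugging e_C into Nimbus's best response: e_N = 65 − 0.25(29.9 − 0.1e_N) ⇒ 0.975e_N = 57.525, so e_N = 59.
Then e_C = 29.9 − 0.1·59 = 24.

59, 24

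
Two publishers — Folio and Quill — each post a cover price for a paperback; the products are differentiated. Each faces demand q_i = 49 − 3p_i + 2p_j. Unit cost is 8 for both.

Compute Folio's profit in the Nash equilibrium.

315.1875

Folio's profit: π = (p_{Folio} − 8)(49 − 3p_{Folio} + 2p_{Quill}).
∂π/∂p_{Folio} = 73 − 6p_{Folio} + 2p_{Quill} = 0 ⇒ p_{Folio} = 73/6 + (1/3)p_{Quill}.
By symmetry p_{Quill} = p_{Folio}; substituting into the reaction function, (2/3)p_{Folio} = 73/6 and p_{Folio} = 18.25.
q_{Folio} = 49 − 3·18.25 + 2·18.25 = 30.75.
Profit = (18.25 − 8)·30.75 = 315.1875.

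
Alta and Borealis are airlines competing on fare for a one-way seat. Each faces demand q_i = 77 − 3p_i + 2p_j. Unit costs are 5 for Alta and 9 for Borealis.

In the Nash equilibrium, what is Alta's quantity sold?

56.25

Alta's profit: π = (p_{Alta} − 5)(77 − 3p_{Alta} + 2p_{Borealis}).
∂π/∂p_{Alta} = 92 − 6p_{Alta} + 2p_{Borealis} = 0 ⇒ p_{Alta} = 46/3 + (1/3)p_{Borealis}.
Similarly p_{Borealis} = 52/3 + (1/3)p_{Alta}.
Substituting the second reaction function into the first: p_{Alta} = 46/3 + (1/3)(52/3 + (1/3)p_{Alta}), which gives (8/9)p_{Alta} = 190/9 ⇒ p_{Alta} = 23.75.
Then p_{Borealis} = 52/3 + (1/3)·23.75 = 25.25.
q_{Alta} = 77 − 3·23.75 + 2·25.25 = 56.25.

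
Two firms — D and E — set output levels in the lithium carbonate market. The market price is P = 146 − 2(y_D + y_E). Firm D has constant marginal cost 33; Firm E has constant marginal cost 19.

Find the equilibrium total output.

40

Firm D's profit: π = y_D(146 − 2(y_D + y_E)) − 33y_D.
∂π/∂y_D = 113 − 4y_D − 2y_E = 0, so y_D = 28.25 − 0.5y_E.
By the same steps for E: y_E = 31.75 − 0.5y_D.
Substituting the second reaction function into the first: y_D = 28.25 − 0.5(31.75 − 0.5y_D), which gives 0.75y_D = 12.375 ⇒ y_D = 16.5.
Then y_E = 31.75 − 0.5·16.5 = 23.5.
Total output: 16.5 + 23.5 = 40.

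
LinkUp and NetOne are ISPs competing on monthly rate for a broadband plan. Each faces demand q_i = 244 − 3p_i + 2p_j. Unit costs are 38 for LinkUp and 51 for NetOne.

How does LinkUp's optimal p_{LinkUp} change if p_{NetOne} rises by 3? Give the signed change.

1

LinkUp's profit: π = (p_{LinkUp} − 38)(244 − 3p_{LinkUp} + 2p_{NetOne}).
∂π/∂p_{LinkUp} = 358 − 6p_{LinkUp} + 2p_{NetOne} = 0 ⇒ p_{LinkUp} = 179/3 + (1/3)p_{NetOne}.
The reaction-function slope is 1/3, so a 3-unit rise in p_{NetOne} moves p_{LinkUp} by 1/3 × 3 = 1. LinkUp's best response rises — the actions are strategic complements.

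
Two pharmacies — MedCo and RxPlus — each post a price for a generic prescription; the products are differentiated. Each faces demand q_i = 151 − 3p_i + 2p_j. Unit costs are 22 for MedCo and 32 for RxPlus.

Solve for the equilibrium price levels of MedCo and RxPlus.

MedCo's profit: π = (p_{MedCo} − 22)(151 − 3p_{MedCo} + 2p_{RxPlus}).
∂π/∂p_{MedCo} = 217 − 6p_{MedCo} + 2p_{RxPlus} = 0 ⇒ p_{MedCo} = 217/6 + (1/3)p_{RxPlus}.
Similarly p_{RxPlus} = 247/6 + (1/3)p_{MedCo}.
Substituting the second reaction function into the first: p_{MedCo} = 217/6 + (1/3)(247/6 + (1/3)p_{MedCo}), which gives (8/9)p_{MedCo} = 449/9 ⇒ p_{MedCo} = 56.125.
Then p_{RxPlus} = 247/6 + (1/3)·56.125 = 59.875.

56.125, 59.875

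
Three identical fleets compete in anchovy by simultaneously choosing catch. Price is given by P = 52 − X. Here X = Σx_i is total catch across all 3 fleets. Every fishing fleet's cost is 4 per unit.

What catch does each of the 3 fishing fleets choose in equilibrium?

A representative fishing fleet's profit is π_i = x_i(52 − X) − 4x_i, with X = x_i + Σ_{j≠i} x_j.
First-order condition: 48 − 2x_i − Σ_{j≠i} x_j = 0.
Imposing symmetry (x_j = x for all j) turns Σ_{j≠i} x_j into 2x, so 48 = 4x and x = 12.

12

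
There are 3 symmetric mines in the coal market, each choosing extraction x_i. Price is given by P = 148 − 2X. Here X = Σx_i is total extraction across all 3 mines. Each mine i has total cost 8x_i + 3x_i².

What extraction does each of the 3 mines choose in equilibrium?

A representative mine's profit is π_i = x_i(148 − 2X) − 8x_i − 3x_i², with X = x_i + Σ_{j≠i} x_j.
First-order condition: 140 − 10x_i − 2Σ_{j≠i} x_j = 0.
In a symmetric equilibrium every mine chooses the same x, so Σ_{j≠i} x_j = 2x. The condition becomes 140 − 14x = 0, giving x = 140/14 = 10.

10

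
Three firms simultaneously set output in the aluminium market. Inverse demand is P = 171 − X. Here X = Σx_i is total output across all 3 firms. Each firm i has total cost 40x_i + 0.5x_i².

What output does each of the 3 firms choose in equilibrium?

A representative firm's profit is π_i = x_i(171 − X) − 40x_i − 0.5x_i², with X = x_i + Σ_{j≠i} x_j.
First-order condition: 131 − 3x_i − Σ_{j≠i} x_j = 0.
With identical firms, set every x_j = x: then 131 − 3x − 2x = 0, i.e. x = 131/5 = 26.2.

26.2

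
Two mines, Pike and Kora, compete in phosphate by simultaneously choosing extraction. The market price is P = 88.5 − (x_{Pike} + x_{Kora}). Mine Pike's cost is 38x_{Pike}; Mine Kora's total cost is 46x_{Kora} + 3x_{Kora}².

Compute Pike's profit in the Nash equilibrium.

580.81

Mine Pike's profit: π = x_{Pike}(88.5 − (x_{Pike} + x_{Kora})) − 38x_{Pike}.
∂π/∂x_{Pike} = 50.5 − 2x_{Pike} − x_{Kora} = 0, so x_{Pike} = 25.25 − 0.5x_{Kora}.
For Kora: ∂π/∂x_{Kora} = 42.5 − 8x_{Kora} − x_{Pike} = 0 ⇒ x_{Kora} = 5.3125 − 0.125x_{Pike}.
Substituting the second reaction function into the first: x_{Pike} = 25.25 − 0.5(5.3125 − 0.125x_{Pike}), which gives 0.9375x_{Pike} = 723/32 ⇒ x_{Pike} = 24.1.
Then x_{Kora} = 5.3125 − 0.125·24.1 = 2.3.
Price P = 88.5 − 26.4 = 62.1.
Pike's profit: (62.1 − 38)·24.1 = 580.81.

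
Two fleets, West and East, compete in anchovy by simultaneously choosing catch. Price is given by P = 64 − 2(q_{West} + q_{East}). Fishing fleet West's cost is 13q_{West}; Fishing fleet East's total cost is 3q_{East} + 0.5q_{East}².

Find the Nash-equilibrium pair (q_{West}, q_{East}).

8.3125, 8.875

Fishing fleet West's profit: π = q_{West}(64 − 2(q_{West} + q_{East})) − 13q_{West}.
∂π/∂q_{West} = 51 − 4q_{West} − 2q_{East} = 0, so q_{West} = 12.75 − 0.5q_{East}.
For East: ∂π/∂q_{East} = 61 − 5q_{East} − 2q_{West} = 0 ⇒ q_{East} = 12.2 − 0.4q_{West}.
Plugging q_{East} into West's best response: q_{West} = 12.75 − 0.5(12.2 − 0.4q_{West}) ⇒ 0.8q_{West} = 6.65, so q_{West} = 8.3125.
Then q_{East} = 12.2 − 0.4·8.3125 = 8.875.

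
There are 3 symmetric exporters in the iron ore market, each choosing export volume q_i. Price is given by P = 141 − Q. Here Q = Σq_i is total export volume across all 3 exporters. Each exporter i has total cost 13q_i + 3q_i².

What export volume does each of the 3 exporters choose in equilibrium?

12.8

A representative exporter's profit is π_i = q_i(141 − Q) − 13q_i − 3q_i², with Q = q_i + Σ_{j≠i} q_j.
First-order condition: 128 − 8q_i − Σ_{j≠i} q_j = 0.
In a symmetric equilibrium every exporter chooses the same q, so Σ_{j≠i} q_j = 2q. The condition becomes 128 − 10q = 0, giving q = 128/10 = 12.8.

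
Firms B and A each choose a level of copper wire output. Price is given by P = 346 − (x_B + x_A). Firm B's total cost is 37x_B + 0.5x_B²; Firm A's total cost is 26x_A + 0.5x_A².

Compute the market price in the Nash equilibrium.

Firm B's profit: π = x_B(346 − (x_B + x_A)) − 37x_B − 0.5x_B².
∂π/∂x_B = 309 − 3x_B − x_A = 0, so x_B = 103 − (1/3)x_A.
By the same steps for A: x_A = 320/3 − (1/3)x_B.
Plugging x_A into B's best response: x_B = 103 − (1/3)(320/3 − (1/3)x_B) ⇒ (8/9)x_B = 607/9, so x_B = 75.875.
Then x_A = 320/3 − (1/3)·75.875 = 81.375.
Equilibrium price: P = 346 − 157.25 = 188.75.

188.75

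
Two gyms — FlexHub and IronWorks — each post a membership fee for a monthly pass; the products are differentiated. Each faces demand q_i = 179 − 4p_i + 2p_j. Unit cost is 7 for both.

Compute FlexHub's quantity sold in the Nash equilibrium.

110

FlexHub's profit: π = (p_{FlexHub} − 7)(179 − 4p_{FlexHub} + 2p_{IronWorks}).
∂π/∂p_{FlexHub} = 207 − 8p_{FlexHub} + 2p_{IronWorks} = 0 ⇒ p_{FlexHub} = 25.875 + 0.25p_{IronWorks}.
The game is symmetric, so in equilibrium p_{IronWorks} = p_{FlexHub}: the reaction function gives 0.75p_{FlexHub} = 25.875, hence p_{FlexHub} = 34.5.
q_{FlexHub} = 179 − 4·34.5 + 2·34.5 = 110.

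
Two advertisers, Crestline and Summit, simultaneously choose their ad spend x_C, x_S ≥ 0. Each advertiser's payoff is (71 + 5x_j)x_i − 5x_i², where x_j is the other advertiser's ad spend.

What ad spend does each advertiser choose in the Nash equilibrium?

Crestline's payoff is (71 + 5x_S)x_C − 5x_C².
∂π/∂x_C = 71 + 5x_S − 10x_C = 0, so x_C = 7.1 + 0.5x_S.
Setting x_C = x_S in the reaction function: x_C = 7.1 + 0.5x_C, so x_C = 7.1 / 0.5 = 14.2.

14.2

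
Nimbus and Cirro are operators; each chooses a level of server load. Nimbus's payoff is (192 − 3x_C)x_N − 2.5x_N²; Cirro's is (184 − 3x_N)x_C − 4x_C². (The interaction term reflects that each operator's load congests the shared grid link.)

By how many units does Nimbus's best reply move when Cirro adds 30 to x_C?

-18

Expanding Nimbus's payoff: 192x_N − 3x_Cx_N − 2.5x_N².
∂π/∂x_N = 192 − 3x_C − 5x_N = 0, so x_N = 38.4 − 0.6x_C.
The reaction-function slope is −0.6, so a 30-unit rise in x_C moves x_N by −0.6 × 30 = −18. Nimbus's best response falls — the actions are strategic substitutes.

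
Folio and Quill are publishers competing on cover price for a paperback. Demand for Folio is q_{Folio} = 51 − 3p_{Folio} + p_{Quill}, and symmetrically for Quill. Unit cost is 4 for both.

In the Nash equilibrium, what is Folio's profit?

221.88

Folio's profit: π = (p_{Folio} − 4)(51 − 3p_{Folio} + p_{Quill}).
∂π/∂p_{Folio} = 63 − 6p_{Folio} + p_{Quill} = 0 ⇒ p_{Folio} = 10.5 + (1/6)p_{Quill}.
The game is symmetric, so in equilibrium p_{Quill} = p_{Folio}: the reaction function gives (5/6)p_{Folio} = 10.5, hence p_{Folio} = 12.6.
q_{Folio} = 51 − 3·12.6 + 12.6 = 25.8.
Profit = (12.6 − 4)·25.8 = 221.88.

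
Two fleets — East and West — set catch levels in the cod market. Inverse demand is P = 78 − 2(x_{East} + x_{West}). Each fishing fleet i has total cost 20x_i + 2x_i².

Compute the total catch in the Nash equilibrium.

Fishing fleet East's profit: π = x_{East}(78 − 2(x_{East} + x_{West})) − 20x_{East} − 2x_{East}².
∂π/∂x_{East} = 58 − 8x_{East} − 2x_{West} = 0, so x_{East} = 7.25 − 0.25x_{West}.
The game is symmetric, so in equilibrium x_{West} = x_{East}: the reaction function gives 1.25x_{East} = 7.25, hence x_{East} = 5.8.
Total catch: 5.8 + 5.8 = 11.6.

11.6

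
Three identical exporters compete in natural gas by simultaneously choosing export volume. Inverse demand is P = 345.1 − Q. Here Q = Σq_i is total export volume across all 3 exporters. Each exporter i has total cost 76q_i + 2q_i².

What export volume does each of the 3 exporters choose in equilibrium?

A representative exporter's profit is π_i = q_i(345.1 − Q) − 76q_i − 2q_i², with Q = q_i + Σ_{j≠i} q_j.
First-order condition: 269.1 − 6q_i − Σ_{j≠i} q_j = 0.
With identical exporters, set every q_j = q: then 269.1 − 6q − 2q = 0, i.e. q = 269.1/8 = 33.6375.

33.6375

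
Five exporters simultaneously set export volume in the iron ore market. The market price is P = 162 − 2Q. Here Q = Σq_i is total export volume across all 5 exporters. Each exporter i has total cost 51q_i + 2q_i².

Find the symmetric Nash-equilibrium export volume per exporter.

6.9375

A representative exporter's profit is π_i = q_i(162 − 2Q) − 51q_i − 2q_i², with Q = q_i + Σ_{j≠i} q_j.
First-order condition: 111 − 8q_i − 2Σ_{j≠i} q_j = 0.
Imposing symmetry (q_j = q for all j) turns Σ_{j≠i} q_j into 4q, so 111 = 16q and q = 6.9375.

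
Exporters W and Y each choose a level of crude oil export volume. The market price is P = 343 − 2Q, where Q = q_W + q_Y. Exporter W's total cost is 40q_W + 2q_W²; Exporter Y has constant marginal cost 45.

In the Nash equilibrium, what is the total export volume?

Exporter W's profit: π = q_W(343 − 2(q_W + q_Y)) − 40q_W − 2q_W².
∂π/∂q_W = 303 − 8q_W − 2q_Y = 0, so q_W = 37.875 − 0.25q_Y.
For Y: ∂π/∂q_Y = 298 − 4q_Y − 2q_W = 0 ⇒ q_Y = 74.5 − 0.5q_W.
Solving the two reaction functions simultaneously: (1 − (−0.25)(−0.5))q_W = 37.875 − 0.25·74.5, so 0.875q_W = 19.25 and q_W = 22.
Then q_Y = 74.5 − 0.5·22 = 63.5.
Total export volume: 22 + 63.5 = 85.5.

85.5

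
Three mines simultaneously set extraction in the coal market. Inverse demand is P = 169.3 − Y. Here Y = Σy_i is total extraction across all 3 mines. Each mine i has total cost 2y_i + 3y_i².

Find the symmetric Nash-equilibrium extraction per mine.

16.73

A representative mine's profit is π_i = y_i(169.3 − Y) − 2y_i − 3y_i², with Y = y_i + Σ_{j≠i} y_j.
First-order condition: 167.3 − 8y_i − Σ_{j≠i} y_j = 0.
Imposing symmetry (y_j = y for all j) turns Σ_{j≠i} y_j into 2y, so 167.3 = 10y and y = 16.73.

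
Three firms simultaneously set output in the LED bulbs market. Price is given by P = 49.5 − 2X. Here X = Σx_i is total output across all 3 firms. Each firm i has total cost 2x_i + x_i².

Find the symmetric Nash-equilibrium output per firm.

A representative firm's profit is π_i = x_i(49.5 − 2X) − 2x_i − x_i², with X = x_i + Σ_{j≠i} x_j.
First-order condition: 47.5 − 6x_i − 2Σ_{j≠i} x_j = 0.
In a symmetric equilibrium every firm chooses the same x, so Σ_{j≠i} x_j = 2x. The condition becomes 47.5 − 10x = 0, giving x = 47.5/10 = 4.75.

4.75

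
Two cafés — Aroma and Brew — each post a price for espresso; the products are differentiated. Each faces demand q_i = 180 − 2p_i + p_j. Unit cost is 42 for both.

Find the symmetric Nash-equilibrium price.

88

Aroma's profit: π = (p_{Aroma} − 42)(180 − 2p_{Aroma} + p_{Brew}).
∂π/∂p_{Aroma} = 264 − 4p_{Aroma} + p_{Brew} = 0 ⇒ p_{Aroma} = 66 + 0.25p_{Brew}.
Setting p_{Aroma} = p_{Brew} in the reaction function: p_{Aroma} = 66 + 0.25p_{Aroma}, so p_{Aroma} = 66 / 0.75 = 88.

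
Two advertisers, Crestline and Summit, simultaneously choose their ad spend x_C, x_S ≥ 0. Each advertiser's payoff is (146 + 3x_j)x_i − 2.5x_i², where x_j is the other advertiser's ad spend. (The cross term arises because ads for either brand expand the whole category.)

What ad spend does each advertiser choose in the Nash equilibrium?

Crestline's payoff is (146 + 3x_S)x_C − 2.5x_C².
∂π/∂x_C = 146 + 3x_S − 5x_C = 0, so x_C = 29.2 + 0.6x_S.
Setting x_C = x_S in the reaction function: x_C = 29.2 + 0.6x_C, so x_C = 29.2 / 0.4 = 73.

73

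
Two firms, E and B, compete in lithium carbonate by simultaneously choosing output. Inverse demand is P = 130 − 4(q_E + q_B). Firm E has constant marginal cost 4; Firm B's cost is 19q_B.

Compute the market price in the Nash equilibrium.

51

Firm E's profit: π = q_E(130 − 4(q_E + q_B)) − 4q_E.
∂π/∂q_E = 126 − 8q_E − 4q_B = 0, so q_E = 15.75 − 0.5q_B.
By the same steps for B: q_B = 13.875 − 0.5q_E.
Solving the two reaction functions simultaneously: (1 − (−0.5)(−0.5))q_E = 15.75 − 0.5·13.875, so 0.75q_E = 8.8125 and q_E = 11.75.
Then q_B = 13.875 − 0.5·11.75 = 8.
Equilibrium price: P = 130 − 4·19.75 = 51.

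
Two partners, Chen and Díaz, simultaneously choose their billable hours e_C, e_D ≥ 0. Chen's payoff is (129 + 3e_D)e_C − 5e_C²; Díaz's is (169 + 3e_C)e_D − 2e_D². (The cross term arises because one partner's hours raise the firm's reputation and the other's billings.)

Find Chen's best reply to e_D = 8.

Expanding Chen's payoff: 129e_C + 3e_De_C − 5e_C².
∂π/∂e_C = 129 + 3e_D − 10e_C = 0, so e_C = 12.9 + 0.3e_D.
At e_D = 8: e_C = 12.9 + 0.3·8 = 15.3.

15.3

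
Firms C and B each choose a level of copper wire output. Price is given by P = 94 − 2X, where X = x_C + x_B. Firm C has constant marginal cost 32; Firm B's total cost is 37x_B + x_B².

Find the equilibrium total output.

Firm C's profit: π = x_C(94 − 2(x_C + x_B)) − 32x_C.
∂π/∂x_C = 62 − 4x_C − 2x_B = 0, so x_C = 15.5 − 0.5x_B.
For B: ∂π/∂x_B = 57 − 6x_B − 2x_C = 0 ⇒ x_B = 9.5 − (1/3)x_C.
Substituting the second reaction function into the first: x_C = 15.5 − 0.5(9.5 − (1/3)x_C), which gives (5/6)x_C = 10.75 ⇒ x_C = 12.9.
Then x_B = 9.5 − (1/3)·12.9 = 5.2.
Total output: 12.9 + 5.2 = 18.1.

18.1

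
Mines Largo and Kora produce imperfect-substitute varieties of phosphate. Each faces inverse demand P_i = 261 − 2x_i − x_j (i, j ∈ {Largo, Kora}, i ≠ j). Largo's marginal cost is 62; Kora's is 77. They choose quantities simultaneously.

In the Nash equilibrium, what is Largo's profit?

Mine Largo's profit: π = x_{Largo}(261 − 2x_{Largo} − x_{Kora}) − 62x_{Largo}.
∂π/∂x_{Largo} = 199 − 4x_{Largo} − x_{Kora} = 0 ⇒ x_{Largo} = 49.75 − 0.25x_{Kora}.
Similarly x_{Kora} = 46 − 0.25x_{Largo}.
Plugging x_{Kora} into Largo's best response: x_{Largo} = 49.75 − 0.25(46 − 0.25x_{Largo}) ⇒ 0.9375x_{Largo} = 38.25, so x_{Largo} = 40.8.
Then x_{Kora} = 46 − 0.25·40.8 = 35.8.
P_{Largo} = 261 − 2·40.8 − 35.8 = 143.6.
Profit = (143.6 − 62)·40.8 = 3329.28.

3329.28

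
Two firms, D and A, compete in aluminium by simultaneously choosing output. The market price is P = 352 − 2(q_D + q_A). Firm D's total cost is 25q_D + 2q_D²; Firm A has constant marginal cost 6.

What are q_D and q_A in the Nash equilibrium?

Firm D's profit: π = q_D(352 − 2(q_D + q_A)) − 25q_D − 2q_D².
∂π/∂q_D = 327 − 8q_D − 2q_A = 0, so q_D = 40.875 − 0.25q_A.
For A: ∂π/∂q_A = 346 − 4q_A − 2q_D = 0 ⇒ q_A = 86.5 − 0.5q_D.
Solving the two reaction functions simultaneously: (1 − (−0.25)(−0.5))q_D = 40.875 − 0.25·86.5, so 0.875q_D = 19.25 and q_D = 22.
Then q_A = 86.5 − 0.5·22 = 75.5.

22, 75.5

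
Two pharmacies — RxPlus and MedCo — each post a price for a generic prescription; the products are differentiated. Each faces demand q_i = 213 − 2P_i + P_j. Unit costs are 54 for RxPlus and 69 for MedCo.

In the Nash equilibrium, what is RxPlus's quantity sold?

110

RxPlus's profit: π = (P_{RxPlus} − 54)(213 − 2P_{RxPlus} + P_{MedCo}).
∂π/∂P_{RxPlus} = 321 − 4P_{RxPlus} + P_{MedCo} = 0 ⇒ P_{RxPlus} = 80.25 + 0.25P_{MedCo}.
Similarly P_{MedCo} = 87.75 + 0.25P_{RxPlus}.
Plugging P_{MedCo} into RxPlus's best response: P_{RxPlus} = 80.25 + 0.25(87.75 + 0.25P_{RxPlus}) ⇒ 0.9375P_{RxPlus} = 102.1875, so P_{RxPlus} = 109.
Then P_{MedCo} = 87.75 + 0.25·109 = 115.
q_{RxPlus} = 213 − 2·109 + 115 = 110.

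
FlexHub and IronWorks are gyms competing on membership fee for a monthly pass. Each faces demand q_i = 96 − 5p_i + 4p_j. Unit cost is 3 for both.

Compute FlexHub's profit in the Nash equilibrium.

FlexHub's profit: π = (p_{FlexHub} − 3)(96 − 5p_{FlexHub} + 4p_{IronWorks}).
∂π/∂p_{FlexHub} = 111 − 10p_{FlexHub} + 4p_{IronWorks} = 0 ⇒ p_{FlexHub} = 11.1 + 0.4p_{IronWorks}.
The game is symmetric, so in equilibrium p_{IronWorks} = p_{FlexHub}: the reaction function gives 0.6p_{FlexHub} = 11.1, hence p_{FlexHub} = 18.5.
q_{FlexHub} = 96 − 5·18.5 + 4·18.5 = 77.5.
Profit = (18.5 − 3)·77.5 = 1201.25.

1201.25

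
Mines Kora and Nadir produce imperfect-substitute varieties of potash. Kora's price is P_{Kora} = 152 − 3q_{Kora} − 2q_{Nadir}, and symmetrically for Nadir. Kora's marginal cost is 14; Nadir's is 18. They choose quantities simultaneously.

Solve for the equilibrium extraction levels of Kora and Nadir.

Mine Kora's profit: π = q_{Kora}(152 − 3q_{Kora} − 2q_{Nadir}) − 14q_{Kora}.
∂π/∂q_{Kora} = 138 − 6q_{Kora} − 2q_{Nadir} = 0 ⇒ q_{Kora} = 23 − (1/3)q_{Nadir}.
Similarly q_{Nadir} = 67/3 − (1/3)q_{Kora}.
Solving the two reaction functions simultaneously: (1 − (−1/3)(−1/3))q_{Kora} = 23 − (1/3)·(67/3), so (8/9)q_{Kora} = 140/9 and q_{Kora} = 17.5.
Then q_{Nadir} = 67/3 − (1/3)·17.5 = 16.5.

17.5, 16.5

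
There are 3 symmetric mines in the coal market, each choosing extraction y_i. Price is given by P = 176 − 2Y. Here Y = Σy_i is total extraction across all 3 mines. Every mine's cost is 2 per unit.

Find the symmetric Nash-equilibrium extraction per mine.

21.75

A representative mine's profit is π_i = y_i(176 − 2Y) − 2y_i, with Y = y_i + Σ_{j≠i} y_j.
First-order condition: 174 − 4y_i − 2Σ_{j≠i} y_j = 0.
In a symmetric equilibrium every mine chooses the same y, so Σ_{j≠i} y_j = 2y. The condition becomes 174 − 8y = 0, giving y = 174/8 = 21.75.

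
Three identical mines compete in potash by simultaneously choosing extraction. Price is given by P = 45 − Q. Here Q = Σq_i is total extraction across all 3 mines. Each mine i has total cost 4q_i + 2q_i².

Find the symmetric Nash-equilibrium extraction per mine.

A representative mine's profit is π_i = q_i(45 − Q) − 4q_i − 2q_i², with Q = q_i + Σ_{j≠i} q_j.
First-order condition: 41 − 6q_i − Σ_{j≠i} q_j = 0.
In a symmetric equilibrium every mine chooses the same q, so Σ_{j≠i} q_j = 2q. The condition becomes 41 − 8q = 0, giving q = 41/8 = 5.125.

5.125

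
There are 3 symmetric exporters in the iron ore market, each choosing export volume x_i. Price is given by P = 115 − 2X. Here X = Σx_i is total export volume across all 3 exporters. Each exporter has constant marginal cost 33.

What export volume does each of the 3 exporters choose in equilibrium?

A representative exporter's profit is π_i = x_i(115 − 2X) − 33x_i, with X = x_i + Σ_{j≠i} x_j.
First-order condition: 82 − 4x_i − 2Σ_{j≠i} x_j = 0.
With identical exporters, set every x_j = x: then 82 − 4x − 4x = 0, i.e. x = 82/8 = 10.25.

10.25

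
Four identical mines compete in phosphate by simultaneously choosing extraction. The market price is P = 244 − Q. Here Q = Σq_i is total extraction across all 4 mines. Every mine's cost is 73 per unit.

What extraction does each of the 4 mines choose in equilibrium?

34.2

A representative mine's profit is π_i = q_i(244 − Q) − 73q_i, with Q = q_i + Σ_{j≠i} q_j.
First-order condition: 171 − 2q_i − Σ_{j≠i} q_j = 0.
With identical mines, set every q_j = q: then 171 − 2q − 3q = 0, i.e. q = 171/5 = 34.2.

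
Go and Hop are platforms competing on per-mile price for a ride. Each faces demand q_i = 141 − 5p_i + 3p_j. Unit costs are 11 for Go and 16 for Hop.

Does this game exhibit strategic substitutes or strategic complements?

strategic complements

Go's profit: π = (p_{Go} − 11)(141 − 5p_{Go} + 3p_{Hop}).
∂π/∂p_{Go} = 196 − 10p_{Go} + 3p_{Hop} = 0 ⇒ p_{Go} = 19.6 + 0.3p_{Hop}.
The best-response slope dp_{Go}/dp_{Hop} = 0.3 > 0: the reaction function is upward-sloping, so the choices are strategic complements.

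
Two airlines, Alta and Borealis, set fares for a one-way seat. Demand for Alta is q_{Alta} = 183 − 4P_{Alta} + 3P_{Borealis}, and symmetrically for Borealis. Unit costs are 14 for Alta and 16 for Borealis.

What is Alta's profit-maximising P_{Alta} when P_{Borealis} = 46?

47.125

Alta's profit: π = (P_{Alta} − 14)(183 − 4P_{Alta} + 3P_{Borealis}).
∂π/∂P_{Alta} = 239 − 8P_{Alta} + 3P_{Borealis} = 0 ⇒ P_{Alta} = 29.875 + 0.375P_{Borealis}.
At P_{Borealis} = 46: P_{Alta} = 29.875 + 0.375·46 = 47.125.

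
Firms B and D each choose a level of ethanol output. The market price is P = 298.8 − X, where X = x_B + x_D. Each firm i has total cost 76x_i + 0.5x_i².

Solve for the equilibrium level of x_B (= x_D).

55.7

Firm B's profit: π = x_B(298.8 − (x_B + x_D)) − 76x_B − 0.5x_B².
∂π/∂x_B = 222.8 − 3x_B − x_D = 0, so x_B = 1114/15 − (1/3)x_D.
By symmetry x_D = x_B; substituting into the reaction function, (4/3)x_B = 1114/15 and x_B = 55.7.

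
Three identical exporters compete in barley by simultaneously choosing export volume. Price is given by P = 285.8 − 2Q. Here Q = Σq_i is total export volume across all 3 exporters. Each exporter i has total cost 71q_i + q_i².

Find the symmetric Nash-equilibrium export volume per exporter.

A representative exporter's profit is π_i = q_i(285.8 − 2Q) − 71q_i − q_i², with Q = q_i + Σ_{j≠i} q_j.
First-order condition: 214.8 − 6q_i − 2Σ_{j≠i} q_j = 0.
Imposing symmetry (q_j = q for all j) turns Σ_{j≠i} q_j into 2q, so 214.8 = 10q and q = 21.48.

21.48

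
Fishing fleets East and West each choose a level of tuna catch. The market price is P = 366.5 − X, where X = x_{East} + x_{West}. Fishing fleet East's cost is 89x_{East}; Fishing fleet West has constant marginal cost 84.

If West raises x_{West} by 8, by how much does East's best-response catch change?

-4

Fishing fleet East's profit: π = x_{East}(366.5 − (x_{East} + x_{West})) − 89x_{East}.
∂π/∂x_{East} = 277.5 − 2x_{East} − x_{West} = 0, so x_{East} = 138.75 − 0.5x_{West}.
The reaction-function slope is −0.5, so an 8-unit rise in x_{West} moves x_{East} by −0.5 × 8 = −4. East's best response falls — the actions are strategic substitutes.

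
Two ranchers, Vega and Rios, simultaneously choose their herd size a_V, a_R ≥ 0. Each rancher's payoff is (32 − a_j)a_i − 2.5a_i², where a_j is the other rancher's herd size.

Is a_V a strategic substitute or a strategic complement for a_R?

strategic substitutes

Vega's payoff is (32 − a_R)a_V − 2.5a_V².
∂π/∂a_V = 32 − a_R − 5a_V = 0, so a_V = 6.4 − 0.2a_R.
The best-response slope da_V/da_R = −0.2 < 0: the reaction function is downward-sloping, so the choices are strategic substitutes.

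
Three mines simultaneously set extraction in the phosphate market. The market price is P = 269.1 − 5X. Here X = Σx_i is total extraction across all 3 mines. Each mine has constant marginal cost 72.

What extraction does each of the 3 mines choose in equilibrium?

A representative mine's profit is π_i = x_i(269.1 − 5X) − 72x_i, with X = x_i + Σ_{j≠i} x_j.
First-order condition: 197.1 − 10x_i − 5Σ_{j≠i} x_j = 0.
In a symmetric equilibrium every mine chooses the same x, so Σ_{j≠i} x_j = 2x. The condition becomes 197.1 − 20x = 0, giving x = 197.1/20 = 9.855.

9.855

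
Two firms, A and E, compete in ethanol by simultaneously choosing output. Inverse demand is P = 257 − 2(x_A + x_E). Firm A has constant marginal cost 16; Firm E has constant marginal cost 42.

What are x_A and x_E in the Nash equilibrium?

Firm A's profit: π = x_A(257 − 2(x_A + x_E)) − 16x_A.
∂π/∂x_A = 241 − 4x_A − 2x_E = 0, so x_A = 60.25 − 0.5x_E.
By the same steps for E: x_E = 53.75 − 0.5x_A.
Plugging x_E into A's best response: x_A = 60.25 − 0.5(53.75 − 0.5x_A) ⇒ 0.75x_A = 33.375, so x_A = 44.5.
Then x_E = 53.75 − 0.5·44.5 = 31.5.

44.5, 31.5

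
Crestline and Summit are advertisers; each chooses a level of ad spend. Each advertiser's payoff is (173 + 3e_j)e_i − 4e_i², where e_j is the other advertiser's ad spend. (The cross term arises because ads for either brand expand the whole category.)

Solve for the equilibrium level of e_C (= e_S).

34.6

Crestline's payoff is (173 + 3e_S)e_C − 4e_C².
∂π/∂e_C = 173 + 3e_S − 8e_C = 0, so e_C = 21.625 + 0.375e_S.
The game is symmetric, so in equilibrium e_S = e_C: the reaction function gives 0.625e_C = 21.625, hence e_C = 34.6.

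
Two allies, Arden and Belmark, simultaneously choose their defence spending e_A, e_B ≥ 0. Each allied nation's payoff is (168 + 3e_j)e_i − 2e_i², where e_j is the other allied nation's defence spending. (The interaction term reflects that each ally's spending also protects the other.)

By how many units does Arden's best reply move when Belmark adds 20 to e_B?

Arden's payoff is (168 + 3e_B)e_A − 2e_A².
∂π/∂e_A = 168 + 3e_B − 4e_A = 0, so e_A = 42 + 0.75e_B.
The reaction-function slope is 0.75, so a 20-unit rise in e_B moves e_A by 0.75 × 20 = 15. Arden's best response rises — the actions are strategic complements.

15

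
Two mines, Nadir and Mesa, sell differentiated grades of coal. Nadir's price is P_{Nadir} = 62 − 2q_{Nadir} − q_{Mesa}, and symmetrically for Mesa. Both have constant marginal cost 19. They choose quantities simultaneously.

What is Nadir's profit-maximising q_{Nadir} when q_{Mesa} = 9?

8.5

Mine Nadir's profit: π = q_{Nadir}(62 − 2q_{Nadir} − q_{Mesa}) − 19q_{Nadir}.
∂π/∂q_{Nadir} = 43 − 4q_{Nadir} − q_{Mesa} = 0 ⇒ q_{Nadir} = 10.75 − 0.25q_{Mesa}.
At q_{Mesa} = 9: q_{Nadir} = 10.75 − 0.25·9 = 8.5.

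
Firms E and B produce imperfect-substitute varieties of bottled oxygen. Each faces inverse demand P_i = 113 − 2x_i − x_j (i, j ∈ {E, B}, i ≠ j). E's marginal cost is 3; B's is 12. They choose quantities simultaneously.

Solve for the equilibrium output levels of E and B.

Firm E's profit: π = x_E(113 − 2x_E − x_B) − 3x_E.
∂π/∂x_E = 110 − 4x_E − x_B = 0 ⇒ x_E = 27.5 − 0.25x_B.
Similarly x_B = 25.25 − 0.25x_E.
Solving the two reaction functions simultaneously: (1 − (−0.25)(−0.25))x_E = 27.5 − 0.25·25.25, so 0.9375x_E = 21.1875 and x_E = 22.6.
Then x_B = 25.25 − 0.25·22.6 = 19.6.

22.6, 19.6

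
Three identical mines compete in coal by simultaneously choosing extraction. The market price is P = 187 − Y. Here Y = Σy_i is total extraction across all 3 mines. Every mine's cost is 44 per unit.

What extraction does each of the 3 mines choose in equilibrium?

A representative mine's profit is π_i = y_i(187 − Y) − 44y_i, with Y = y_i + Σ_{j≠i} y_j.
First-order condition: 143 − 2y_i − Σ_{j≠i} y_j = 0.
Imposing symmetry (y_j = y for all j) turns Σ_{j≠i} y_j into 2y, so 143 = 4y and y = 35.75.

35.75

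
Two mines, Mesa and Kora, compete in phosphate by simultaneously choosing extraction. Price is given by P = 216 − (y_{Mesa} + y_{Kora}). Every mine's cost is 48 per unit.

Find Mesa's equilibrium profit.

Mine Mesa's profit: π = y_{Mesa}(216 − (y_{Mesa} + y_{Kora})) − 48y_{Mesa}.
∂π/∂y_{Mesa} = 168 − 2y_{Mesa} − y_{Kora} = 0, so y_{Mesa} = 84 − 0.5y_{Kora}.
By symmetry y_{Kora} = y_{Mesa}; substituting into the reaction function, 1.5y_{Mesa} = 84 and y_{Mesa} = 56.
Price P = 216 − 112 = 104.
Mesa's profit: (104 − 48)·56 = 3136.

3136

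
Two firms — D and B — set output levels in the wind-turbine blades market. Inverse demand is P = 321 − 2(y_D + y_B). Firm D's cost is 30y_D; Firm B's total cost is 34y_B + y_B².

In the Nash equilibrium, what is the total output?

Firm D's profit: π = y_D(321 − 2(y_D + y_B)) − 30y_D.
∂π/∂y_D = 291 − 4y_D − 2y_B = 0, so y_D = 72.75 − 0.5y_B.
For B: ∂π/∂y_B = 287 − 6y_B − 2y_D = 0 ⇒ y_B = 287/6 − (1/3)y_D.
Solving the two reaction functions simultaneously: (1 − (−0.5)(−1/3))y_D = 72.75 − 0.5·(287/6), so (5/6)y_D = 293/6 and y_D = 58.6.
Then y_B = 287/6 − (1/3)·58.6 = 28.3.
Total output: 58.6 + 28.3 = 86.9.

86.9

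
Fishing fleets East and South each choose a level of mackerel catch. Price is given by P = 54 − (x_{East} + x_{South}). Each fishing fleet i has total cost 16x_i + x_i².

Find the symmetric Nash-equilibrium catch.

7.6

Fishing fleet East's profit: π = x_{East}(54 − (x_{East} + x_{South})) − 16x_{East} − x_{East}².
∂π/∂x_{East} = 38 − 4x_{East} − x_{South} = 0, so x_{East} = 9.5 − 0.25x_{South}.
By symmetry x_{South} = x_{East}; substituting into the reaction function, 1.25x_{East} = 9.5 and x_{East} = 7.6.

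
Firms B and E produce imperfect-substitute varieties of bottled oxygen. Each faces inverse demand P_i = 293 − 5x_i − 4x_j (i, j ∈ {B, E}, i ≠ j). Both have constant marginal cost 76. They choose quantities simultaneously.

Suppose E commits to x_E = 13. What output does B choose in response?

16.5

Firm B's profit: π = x_B(293 − 5x_B − 4x_E) − 76x_B.
∂π/∂x_B = 217 − 10x_B − 4x_E = 0 ⇒ x_B = 21.7 − 0.4x_E.
At x_E = 13: x_B = 21.7 − 0.4·13 = 16.5.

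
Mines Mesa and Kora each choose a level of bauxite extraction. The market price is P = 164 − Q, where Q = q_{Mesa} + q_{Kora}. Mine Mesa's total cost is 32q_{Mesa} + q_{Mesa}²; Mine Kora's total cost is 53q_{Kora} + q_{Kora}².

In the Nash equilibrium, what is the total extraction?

48.6

Mine Mesa's profit: π = q_{Mesa}(164 − (q_{Mesa} + q_{Kora})) − 32q_{Mesa} − q_{Mesa}².
∂π/∂q_{Mesa} = 132 − 4q_{Mesa} − q_{Kora} = 0, so q_{Mesa} = 33 − 0.25q_{Kora}.
By the same steps for Kora: q_{Kora} = 27.75 − 0.25q_{Mesa}.
Solving the two reaction functions simultaneously: (1 − (−0.25)(−0.25))q_{Mesa} = 33 − 0.25·27.75, so 0.9375q_{Mesa} = 26.0625 and q_{Mesa} = 27.8.
Then q_{Kora} = 27.75 − 0.25·27.8 = 20.8.
Total extraction: 27.8 + 20.8 = 48.6.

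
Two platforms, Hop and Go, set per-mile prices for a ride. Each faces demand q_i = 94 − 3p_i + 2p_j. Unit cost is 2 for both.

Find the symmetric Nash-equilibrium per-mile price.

Hop's profit: π = (p_{Hop} − 2)(94 − 3p_{Hop} + 2p_{Go}).
∂π/∂p_{Hop} = 100 − 6p_{Hop} + 2p_{Go} = 0 ⇒ p_{Hop} = 50/3 + (1/3)p_{Go}.
The game is symmetric, so in equilibrium p_{Go} = p_{Hop}: the reaction function gives (2/3)p_{Hop} = 50/3, hence p_{Hop} = 25.

25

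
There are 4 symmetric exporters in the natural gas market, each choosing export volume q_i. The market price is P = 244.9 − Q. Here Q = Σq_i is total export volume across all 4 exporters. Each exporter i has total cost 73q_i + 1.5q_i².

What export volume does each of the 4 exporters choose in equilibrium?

21.4875

A representative exporter's profit is π_i = q_i(244.9 − Q) − 73q_i − 1.5q_i², with Q = q_i + Σ_{j≠i} q_j.
First-order condition: 171.9 − 5q_i − Σ_{j≠i} q_j = 0.
Imposing symmetry (q_j = q for all j) turns Σ_{j≠i} q_j into 3q, so 171.9 = 8q and q = 21.4875.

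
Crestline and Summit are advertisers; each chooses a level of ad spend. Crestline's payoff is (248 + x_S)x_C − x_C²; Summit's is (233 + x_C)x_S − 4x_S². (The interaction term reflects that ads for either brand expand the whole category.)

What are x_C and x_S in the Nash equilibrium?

Expanding Crestline's payoff: 248x_C + x_Sx_C − x_C².
∂π/∂x_C = 248 + x_S − 2x_C = 0, so x_C = 124 + 0.5x_S.
Likewise for Summit: x_S = 29.125 + 0.125x_C.
Plugging x_S into Crestline's best response: x_C = 124 + 0.5(29.125 + 0.125x_C) ⇒ 0.9375x_C = 138.5625, so x_C = 147.8.
Then x_S = 29.125 + 0.125·147.8 = 47.6.

147.8, 47.6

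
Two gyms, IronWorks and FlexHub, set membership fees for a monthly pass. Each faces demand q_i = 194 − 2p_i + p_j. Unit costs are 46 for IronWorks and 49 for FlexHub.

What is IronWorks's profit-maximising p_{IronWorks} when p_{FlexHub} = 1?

IronWorks's profit: π = (p_{IronWorks} − 46)(194 − 2p_{IronWorks} + p_{FlexHub}).
∂π/∂p_{IronWorks} = 286 − 4p_{IronWorks} + p_{FlexHub} = 0 ⇒ p_{IronWorks} = 71.5 + 0.25p_{FlexHub}.
At p_{FlexHub} = 1: p_{IronWorks} = 71.5 + 0.25·1 = 71.75.

71.75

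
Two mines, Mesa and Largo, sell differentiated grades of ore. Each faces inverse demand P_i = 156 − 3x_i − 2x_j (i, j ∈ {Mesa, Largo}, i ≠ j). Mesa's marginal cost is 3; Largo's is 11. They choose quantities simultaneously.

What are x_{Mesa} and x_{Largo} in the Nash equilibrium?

19.625, 17.625

Mine Mesa's profit: π = x_{Mesa}(156 − 3x_{Mesa} − 2x_{Largo}) − 3x_{Mesa}.
∂π/∂x_{Mesa} = 153 − 6x_{Mesa} − 2x_{Largo} = 0 ⇒ x_{Mesa} = 25.5 − (1/3)x_{Largo}.
Similarly x_{Largo} = 145/6 − (1/3)x_{Mesa}.
Solving the two reaction functions simultaneously: (1 − (−1/3)(−1/3))x_{Mesa} = 25.5 − (1/3)·(145/6), so (8/9)x_{Mesa} = 157/9 and x_{Mesa} = 19.625.
Then x_{Largo} = 145/6 − (1/3)·19.625 = 17.625.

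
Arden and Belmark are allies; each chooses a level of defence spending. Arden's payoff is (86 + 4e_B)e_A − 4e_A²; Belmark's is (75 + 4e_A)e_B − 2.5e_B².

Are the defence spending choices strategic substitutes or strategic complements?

Expanding Arden's payoff: 86e_A + 4e_Be_A − 4e_A².
∂π/∂e_A = 86 + 4e_B − 8e_A = 0, so e_A = 10.75 + 0.5e_B.
The best-response slope de_A/de_B = 0.5 > 0: the reaction function is upward-sloping, so the choices are strategic complements.

strategic complements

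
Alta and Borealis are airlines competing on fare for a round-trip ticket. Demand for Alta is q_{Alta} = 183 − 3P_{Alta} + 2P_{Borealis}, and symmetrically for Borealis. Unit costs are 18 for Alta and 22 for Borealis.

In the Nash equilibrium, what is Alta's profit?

5292

Alta's profit: π = (P_{Alta} − 18)(183 − 3P_{Alta} + 2P_{Borealis}).
∂π/∂P_{Alta} = 237 − 6P_{Alta} + 2P_{Borealis} = 0 ⇒ P_{Alta} = 39.5 + (1/3)P_{Borealis}.
Similarly P_{Borealis} = 41.5 + (1/3)P_{Alta}.
Solving the two reaction functions simultaneously: (1 − (1/3)(1/3))P_{Alta} = 39.5 + (1/3)·41.5, so (8/9)P_{Alta} = 160/3 and P_{Alta} = 60.
Then P_{Borealis} = 41.5 + (1/3)·60 = 61.5.
q_{Alta} = 183 − 3·60 + 2·61.5 = 126.
Profit = (60 − 18)·126 = 5292.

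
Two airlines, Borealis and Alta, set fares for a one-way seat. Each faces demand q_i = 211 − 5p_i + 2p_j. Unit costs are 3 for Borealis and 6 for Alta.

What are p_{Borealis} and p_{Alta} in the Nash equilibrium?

28.5625, 29.8125

Borealis's profit: π = (p_{Borealis} − 3)(211 − 5p_{Borealis} + 2p_{Alta}).
∂π/∂p_{Borealis} = 226 − 10p_{Borealis} + 2p_{Alta} = 0 ⇒ p_{Borealis} = 22.6 + 0.2p_{Alta}.
Similarly p_{Alta} = 24.1 + 0.2p_{Borealis}.
Solving the two reaction functions simultaneously: (1 − (0.2)(0.2))p_{Borealis} = 22.6 + 0.2·24.1, so 0.96p_{Borealis} = 27.42 and p_{Borealis} = 28.5625.
Then p_{Alta} = 24.1 + 0.2·28.5625 = 29.8125.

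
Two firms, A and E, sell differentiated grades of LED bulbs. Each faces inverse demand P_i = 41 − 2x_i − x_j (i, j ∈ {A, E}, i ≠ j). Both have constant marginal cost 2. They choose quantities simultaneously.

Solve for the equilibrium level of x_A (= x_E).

Firm A's profit: π = x_A(41 − 2x_A − x_E) − 2x_A.
∂π/∂x_A = 39 − 4x_A − x_E = 0 ⇒ x_A = 9.75 − 0.25x_E.
Setting x_A = x_E in the reaction function: x_A = 9.75 − 0.25x_A, so x_A = 9.75 / 1.25 = 7.8.

7.8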